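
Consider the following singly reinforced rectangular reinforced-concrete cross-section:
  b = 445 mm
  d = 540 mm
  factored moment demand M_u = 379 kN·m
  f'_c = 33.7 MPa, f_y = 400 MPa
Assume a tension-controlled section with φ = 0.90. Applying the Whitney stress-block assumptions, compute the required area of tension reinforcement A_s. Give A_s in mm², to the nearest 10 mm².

A_s ≈ 2070 mm²

M_n = M_u/φ = 379/0.90 = 421.111 kN·m.
With M_n = 0.85 f'_c a b (d − a/2), solve the quadratic for a:
a = d − √(d² − 2M_n/(0.85 f'_c b)) = 540 − √(540² − 2 × 421.111×10⁶/(0.85 × 33.7 × 445)) = 65.10 mm.
A_s = 0.85 f'_c a b / f_y = 0.85 × 33.7 × 65.10 × 445 / 400 = 2074.6 mm².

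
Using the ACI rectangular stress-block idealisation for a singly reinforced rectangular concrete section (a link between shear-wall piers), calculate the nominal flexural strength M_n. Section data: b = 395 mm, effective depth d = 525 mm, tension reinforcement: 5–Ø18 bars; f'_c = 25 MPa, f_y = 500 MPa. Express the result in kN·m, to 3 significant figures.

A_s = 5 × 254 = 1270 mm².
T = A_s f_y = 1270 × 500 = 635000 N = 635 kN.
From C = T: a = T/(0.85 f'_c b) = 635000/(0.85 × 25 × 395) = 75.65 mm.
M_n = T(d − a/2) = 635 kN × (525 − 37.825) mm = 309.36 kN·m.

M_n ≈ 309 kN·m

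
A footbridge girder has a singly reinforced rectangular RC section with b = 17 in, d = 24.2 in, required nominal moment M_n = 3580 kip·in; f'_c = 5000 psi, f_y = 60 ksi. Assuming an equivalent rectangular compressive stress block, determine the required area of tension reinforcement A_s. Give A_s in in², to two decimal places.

A_s ≈ 2.58 in²

From M_n = 0.85 f'_c a b (d − a/2):
a = d − √(d² − 2M_n/(0.85 f'_c b)) = 24.2 − √(24.2² − 2 × 3580/(0.85 × 5 × 17)) = 2.142 in.
A_s = 0.85 f'_c a b / f_y = 0.85 × 5 × 2.142 × 17 / 60 = 2.579 in².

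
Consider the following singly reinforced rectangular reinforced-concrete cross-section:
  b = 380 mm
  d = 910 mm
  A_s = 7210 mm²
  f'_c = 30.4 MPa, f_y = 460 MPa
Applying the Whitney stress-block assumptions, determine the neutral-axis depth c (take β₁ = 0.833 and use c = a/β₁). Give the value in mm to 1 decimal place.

T = A_s f_y = 7210 × 460 = 3316600 N = 3316.6 kN.
Setting C = 0.85 f'_c a b equal to T: a = 3316600/(0.85 × 30.4 × 380) = 337.767 mm.
With β₁ = 0.833, c = a/β₁ = 337.767/0.833 = 405.5 mm.

c ≈ 405.5 mm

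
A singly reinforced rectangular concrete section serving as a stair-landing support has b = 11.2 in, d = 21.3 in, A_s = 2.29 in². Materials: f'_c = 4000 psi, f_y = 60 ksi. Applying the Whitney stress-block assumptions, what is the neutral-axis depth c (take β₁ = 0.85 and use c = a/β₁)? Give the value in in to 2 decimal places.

T = A_s f_y = 2.29 × 60 = 137.4 kips.
a = T/(0.85 f'_c b) = 137.4/(0.85 × 4 × 11.2) = 3.6082 in.
With β₁ = 0.85, c = a/β₁ = 3.6082/0.85 = 4.24 in.

c ≈ 4.24 in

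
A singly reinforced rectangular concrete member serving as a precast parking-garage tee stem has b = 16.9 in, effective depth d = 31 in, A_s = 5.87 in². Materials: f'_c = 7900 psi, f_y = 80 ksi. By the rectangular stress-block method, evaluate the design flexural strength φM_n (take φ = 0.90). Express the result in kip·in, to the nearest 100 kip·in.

T = A_s f_y = 5.87 × 80 = 469.6 kips.
a = T/(0.85 f'_c b) = 469.6/(0.85 × 7.9 × 16.9) = 4.138 in.
M_n = T(d − a/2) = 469.6 × (31 − 2.069) = 13586.0 kip·in.
φM_n = 0.90 × 13586.0 = 12227.4 kip·in.

φM_n ≈ 12200 kip·in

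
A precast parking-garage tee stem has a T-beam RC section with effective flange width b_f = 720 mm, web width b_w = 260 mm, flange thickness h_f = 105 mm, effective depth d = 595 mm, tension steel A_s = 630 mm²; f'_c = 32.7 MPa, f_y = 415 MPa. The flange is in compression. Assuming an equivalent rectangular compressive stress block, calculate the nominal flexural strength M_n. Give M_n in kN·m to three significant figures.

M_n ≈ 154 kN·m

Tension: T = A_s f_y = 630 × 415 = 261450 N.
Try a within the flange: a = T/(0.85 f'_c b_f) = 261450/(0.85 × 32.7 × 720) = 13.06 mm.
Since a = 13.06 ≤ h_f = 105 mm, the stress block lies entirely in the flange; analyse as a rectangular beam of width b_f.
M_n = T(d − a/2) = 261450 × (595 − 6.53) = 153.86 × 10⁶ N·mm.
M_n = 153.86 kN·m.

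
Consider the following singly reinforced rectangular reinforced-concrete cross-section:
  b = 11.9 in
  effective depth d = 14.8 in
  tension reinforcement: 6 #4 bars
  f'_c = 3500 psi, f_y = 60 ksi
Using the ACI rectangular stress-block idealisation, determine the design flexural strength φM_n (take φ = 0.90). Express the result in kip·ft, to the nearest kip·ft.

A_s = 6 × 0.2 = 1.2 in².
T = A_s f_y = 1.2 × 60 = 72 kips.
a = T/(0.85 f'_c b) = 72/(0.85 × 3.5 × 11.9) = 2.034 in.
M_n = T(d − a/2) = 72 × (14.8 − 1.017) = 992.4 kip·in = 992.4/12 = 82.70 kip·ft.
φM_n = 0.90 × 82.70 = 74.43 kip·ft.

φM_n ≈ 74 kip·ft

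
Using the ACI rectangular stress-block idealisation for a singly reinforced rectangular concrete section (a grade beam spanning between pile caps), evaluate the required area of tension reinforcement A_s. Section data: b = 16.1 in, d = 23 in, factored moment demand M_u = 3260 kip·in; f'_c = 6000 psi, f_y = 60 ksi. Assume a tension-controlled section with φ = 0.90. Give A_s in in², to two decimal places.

A_s ≈ 2.74 in²

M_n = M_u/φ = 3260/0.90 = 3622.22 kip·in.
From M_n = 0.85 f'_c a b (d − a/2):
a = d − √(d² − 2M_n/(0.85 f'_c b)) = 23 − √(23² − 2 × 3622.22/(0.85 × 6 × 16.1)) = 2.005 in.
A_s = 0.85 f'_c a b / f_y = 0.85 × 6 × 2.005 × 16.1 / 60 = 2.744 in².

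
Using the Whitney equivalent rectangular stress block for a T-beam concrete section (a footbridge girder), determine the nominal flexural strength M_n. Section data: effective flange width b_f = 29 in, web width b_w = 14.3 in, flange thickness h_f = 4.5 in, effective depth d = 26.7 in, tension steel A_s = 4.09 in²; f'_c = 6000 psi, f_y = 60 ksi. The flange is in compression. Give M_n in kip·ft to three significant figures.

Tension: T = A_s f_y = 4.09 × 60 = 245.4 kips.
Try a within the flange: a = T/(0.85 f'_c b_f) = 245.4/(0.85 × 6 × 29) = 1.659 in.
Since a = 1.659 ≤ h_f = 4.5 in, the stress block lies entirely in the flange; analyse as a rectangular beam of width b_f.
M_n = T(d − a/2) = 245.4 × (26.7 − 0.8295) = 6348.6 kip·in.
M_n = 6348.6/12 = 529.05 kip·ft.

M_n ≈ 529 kip·ft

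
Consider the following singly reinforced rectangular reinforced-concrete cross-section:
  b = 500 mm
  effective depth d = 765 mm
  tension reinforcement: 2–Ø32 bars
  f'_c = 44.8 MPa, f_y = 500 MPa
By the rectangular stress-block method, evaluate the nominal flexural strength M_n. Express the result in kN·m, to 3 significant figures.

A_s = 2 × 804 = 1608 mm².
T = A_s f_y = 1608 × 500 = 804000 N = 804 kN.
From C = T: a = T/(0.85 f'_c b) = 804000/(0.85 × 44.8 × 500) = 42.23 mm.
M_n = T(d − a/2) = 804 kN × (765 − 21.115) mm = 598.08 kN·m.

M_n ≈ 598 kN·m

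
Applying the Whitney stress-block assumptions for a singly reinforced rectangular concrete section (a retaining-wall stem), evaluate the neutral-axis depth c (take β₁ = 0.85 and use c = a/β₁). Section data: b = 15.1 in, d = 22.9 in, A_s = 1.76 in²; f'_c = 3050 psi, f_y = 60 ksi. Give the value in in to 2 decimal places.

c ≈ 3.17 in

T = A_s f_y = 1.76 × 60 = 105.6 kips.
a = T/(0.85 f'_c b) = 105.6/(0.85 × 3.05 × 15.1) = 2.6975 in.
With β₁ = 0.85, c = a/β₁ = 2.6975/0.85 = 3.17 in.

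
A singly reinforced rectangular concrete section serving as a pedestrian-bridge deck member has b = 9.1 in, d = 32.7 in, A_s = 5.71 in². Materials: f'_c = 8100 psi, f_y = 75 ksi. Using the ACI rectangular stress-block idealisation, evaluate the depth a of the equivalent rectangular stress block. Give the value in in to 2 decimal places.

T = A_s f_y = 5.71 × 75 = 428.25 kips.
a = T/(0.85 f'_c b) = 428.25/(0.85 × 8.1 × 9.1) = 6.84 in.

a ≈ 6.84 in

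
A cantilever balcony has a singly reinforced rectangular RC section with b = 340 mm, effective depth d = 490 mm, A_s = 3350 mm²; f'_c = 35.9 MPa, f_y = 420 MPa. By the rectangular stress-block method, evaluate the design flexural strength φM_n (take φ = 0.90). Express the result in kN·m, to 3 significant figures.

φM_n ≈ 535 kN·m

T = A_s f_y = 3350 × 420 = 1407000 N = 1407 kN.
From C = T: a = T/(0.85 f'_c b) = 1407000/(0.85 × 35.9 × 340) = 135.61 mm.
M_n = T(d − a/2) = 1407 kN × (490 − 67.805) mm = 594.03 kN·m.
φM_n = 0.90 × 594.03 = 534.63 kN·m.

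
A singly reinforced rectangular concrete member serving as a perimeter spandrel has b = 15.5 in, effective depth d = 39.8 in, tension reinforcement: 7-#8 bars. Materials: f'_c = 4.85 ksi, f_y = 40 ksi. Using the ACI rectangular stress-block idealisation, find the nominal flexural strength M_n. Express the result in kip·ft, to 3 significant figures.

M_n ≈ 702 kip·ft

A_s = 7 × 0.79 = 5.53 in².
T = A_s f_y = 5.53 × 40 = 221.2 kips.
a = T/(0.85 f'_c b) = 221.2/(0.85 × 4.85 × 15.5) = 3.462 in.
M_n = T(d − a/2) = 221.2 × (39.8 − 1.731) = 8420.9 kip·in = 8420.9/12 = 701.74 kip·ft.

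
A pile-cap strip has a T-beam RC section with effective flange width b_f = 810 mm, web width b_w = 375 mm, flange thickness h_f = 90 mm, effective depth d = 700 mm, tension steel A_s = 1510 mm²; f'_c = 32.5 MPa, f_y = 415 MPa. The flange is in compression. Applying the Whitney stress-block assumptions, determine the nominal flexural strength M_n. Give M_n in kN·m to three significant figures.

Tension: T = A_s f_y = 1510 × 415 = 626650 N.
Try a within the flange: a = T/(0.85 f'_c b_f) = 626650/(0.85 × 32.5 × 810) = 28.01 mm.
Since a = 28.01 ≤ h_f = 90 mm, the stress block lies entirely in the flange; analyse as a rectangular beam of width b_f.
M_n = T(d − a/2) = 626650 × (700 − 14.005) = 429.88 × 10⁶ N·mm.
M_n = 429.88 kN·m.

M_n ≈ 430 kN·m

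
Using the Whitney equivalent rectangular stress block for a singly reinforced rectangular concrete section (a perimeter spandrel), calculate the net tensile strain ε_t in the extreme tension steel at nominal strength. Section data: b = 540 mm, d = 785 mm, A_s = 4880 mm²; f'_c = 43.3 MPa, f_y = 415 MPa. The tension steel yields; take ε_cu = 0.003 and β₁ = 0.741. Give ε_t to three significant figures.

ε_t ≈ 0.0141

a = A_s f_y/(0.85 f'_c b) = 101.90 mm.
β₁ = 0.741, so c = a/β₁ = 101.90/0.741 = 137.52 mm.
From the linear strain diagram with ε_cu = 0.003: ε_t = 0.003 (d − c)/c = 0.003 × (785 − 137.52)/137.52 = 0.0141.
Since ε_t ≥ 0.005, the section is tension-controlled.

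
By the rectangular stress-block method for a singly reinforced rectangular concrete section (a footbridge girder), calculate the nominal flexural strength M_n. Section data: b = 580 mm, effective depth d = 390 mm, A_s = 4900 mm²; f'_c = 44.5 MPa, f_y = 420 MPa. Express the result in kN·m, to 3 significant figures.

T = A_s f_y = 4900 × 420 = 2058000 N = 2058 kN.
From C = T: a = T/(0.85 f'_c b) = 2058000/(0.85 × 44.5 × 580) = 93.81 mm.
M_n = T(d − a/2) = 2058 kN × (390 − 46.905) mm = 706.09 kN·m.

M_n ≈ 706 kN·m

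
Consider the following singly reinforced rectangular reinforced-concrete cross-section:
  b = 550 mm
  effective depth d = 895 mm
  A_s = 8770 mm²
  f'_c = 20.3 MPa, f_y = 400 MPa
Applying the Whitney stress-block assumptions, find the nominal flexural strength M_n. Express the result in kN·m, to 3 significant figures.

T = A_s f_y = 8770 × 400 = 3508000 N = 3508 kN.
From C = T: a = T/(0.85 f'_c b) = 3508000/(0.85 × 20.3 × 550) = 369.64 mm.
M_n = T(d − a/2) = 3508 kN × (895 − 184.82) mm = 2491.31 kN·m.

M_n ≈ 2490 kN·m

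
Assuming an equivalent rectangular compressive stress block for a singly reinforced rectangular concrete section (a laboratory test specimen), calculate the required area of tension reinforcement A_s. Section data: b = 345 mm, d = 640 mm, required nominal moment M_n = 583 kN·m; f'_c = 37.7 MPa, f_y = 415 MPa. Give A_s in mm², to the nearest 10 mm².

A_s ≈ 2360 mm²

With M_n = 0.85 f'_c a b (d − a/2), solve the quadratic for a:
a = d − √(d² − 2M_n/(0.85 f'_c b)) = 640 − √(640² − 2 × 583×10⁶/(0.85 × 37.7 × 345)) = 88.52 mm.
A_s = 0.85 f'_c a b / f_y = 0.85 × 37.7 × 88.52 × 345 / 415 = 2358.2 mm².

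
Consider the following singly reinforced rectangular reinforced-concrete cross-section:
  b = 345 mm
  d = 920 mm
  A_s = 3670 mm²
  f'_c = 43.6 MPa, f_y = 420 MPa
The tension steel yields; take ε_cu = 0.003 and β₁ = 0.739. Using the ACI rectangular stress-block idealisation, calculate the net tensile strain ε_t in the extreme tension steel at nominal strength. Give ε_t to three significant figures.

a = A_s f_y/(0.85 f'_c b) = 120.56 mm.
β₁ = 0.739, so c = a/β₁ = 120.56/0.739 = 163.14 mm.
From the linear strain diagram with ε_cu = 0.003: ε_t = 0.003 (d − c)/c = 0.003 × (920 − 163.14)/163.14 = 0.0139.
Since ε_t ≥ 0.005, the section is tension-controlled.

ε_t ≈ 0.0139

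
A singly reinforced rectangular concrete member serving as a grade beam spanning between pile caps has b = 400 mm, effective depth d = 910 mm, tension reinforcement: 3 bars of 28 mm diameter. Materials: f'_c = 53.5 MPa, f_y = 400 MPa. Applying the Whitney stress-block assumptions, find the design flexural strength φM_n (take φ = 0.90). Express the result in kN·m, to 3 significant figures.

φM_n ≈ 592 kN·m

A_s = 3 × 616 = 1848 mm².
T = A_s f_y = 1848 × 400 = 739200 N = 739.2 kN.
From C = T: a = T/(0.85 f'_c b) = 739200/(0.85 × 53.5 × 400) = 40.64 mm.
M_n = T(d − a/2) = 739.2 kN × (910 − 20.32) mm = 657.65 kN·m.
φM_n = 0.90 × 657.65 = 591.89 kN·m.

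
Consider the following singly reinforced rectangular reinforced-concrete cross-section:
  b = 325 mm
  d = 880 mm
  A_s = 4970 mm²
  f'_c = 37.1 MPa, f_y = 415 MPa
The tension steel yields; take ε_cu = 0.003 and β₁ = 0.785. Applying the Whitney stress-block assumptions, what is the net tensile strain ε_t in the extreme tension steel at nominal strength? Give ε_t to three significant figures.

a = A_s f_y/(0.85 f'_c b) = 201.25 mm.
β₁ = 0.785, so c = a/β₁ = 201.25/0.785 = 256.37 mm.
From the linear strain diagram with ε_cu = 0.003: ε_t = 0.003 (d − c)/c = 0.003 × (880 − 256.37)/256.37 = 0.00730.
Since ε_t ≥ 0.005, the section is tension-controlled.

ε_t ≈ 0.00730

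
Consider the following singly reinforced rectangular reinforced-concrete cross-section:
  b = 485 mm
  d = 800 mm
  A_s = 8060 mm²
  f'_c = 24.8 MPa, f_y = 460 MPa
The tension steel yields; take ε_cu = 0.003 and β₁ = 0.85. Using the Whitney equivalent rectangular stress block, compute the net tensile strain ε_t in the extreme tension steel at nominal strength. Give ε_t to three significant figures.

ε_t ≈ 0.00263

a = A_s f_y/(0.85 f'_c b) = 362.64 mm.
β₁ = 0.85, so c = a/β₁ = 362.64/0.85 = 426.64 mm.
From the linear strain diagram with ε_cu = 0.003: ε_t = 0.003 (d − c)/c = 0.003 × (800 − 426.64)/426.64 = 0.00263.
ε_t < 0.004 — the section is over-reinforced for flexure under ACI limits.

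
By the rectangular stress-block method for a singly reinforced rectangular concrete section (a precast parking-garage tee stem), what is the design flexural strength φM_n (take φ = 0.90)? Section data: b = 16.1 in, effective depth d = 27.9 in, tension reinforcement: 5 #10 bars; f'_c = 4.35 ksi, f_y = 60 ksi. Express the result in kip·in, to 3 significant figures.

A_s = 5 × 1.27 = 6.35 in².
T = A_s f_y = 6.35 × 60 = 381 kips.
a = T/(0.85 f'_c b) = 381/(0.85 × 4.35 × 16.1) = 6.400 in.
M_n = T(d − a/2) = 381 × (27.9 − 3.2) = 9410.7 kip·in.
φM_n = 0.90 × 9410.7 = 8469.6 kip·in.

φM_n ≈ 8470 kip·in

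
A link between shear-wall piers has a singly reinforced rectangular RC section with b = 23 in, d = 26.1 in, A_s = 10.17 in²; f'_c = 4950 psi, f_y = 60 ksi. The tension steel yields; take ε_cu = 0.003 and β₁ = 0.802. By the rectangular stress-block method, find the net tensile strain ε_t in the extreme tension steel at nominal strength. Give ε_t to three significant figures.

ε_t ≈ 0.00696

a = A_s f_y/(0.85 f'_c b) = 6.306 in.
β₁ = 0.802, so c = a/β₁ = 6.306/0.802 = 7.863 in.
From the linear strain diagram with ε_cu = 0.003: ε_t = 0.003 (d − c)/c = 0.003 × (26.1 − 7.863)/7.863 = 0.00696.
Since ε_t ≥ 0.005, the section is tension-controlled.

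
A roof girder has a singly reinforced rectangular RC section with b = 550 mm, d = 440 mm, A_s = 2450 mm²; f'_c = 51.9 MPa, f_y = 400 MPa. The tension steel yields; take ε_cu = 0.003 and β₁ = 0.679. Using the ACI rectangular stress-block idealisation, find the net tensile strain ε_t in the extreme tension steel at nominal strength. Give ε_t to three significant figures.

ε_t ≈ 0.0192

a = A_s f_y/(0.85 f'_c b) = 40.39 mm.
β₁ = 0.679, so c = a/β₁ = 40.39/0.679 = 59.48 mm.
From the linear strain diagram with ε_cu = 0.003: ε_t = 0.003 (d − c)/c = 0.003 × (440 − 59.48)/59.48 = 0.0192.
Since ε_t ≥ 0.005, the section is tension-controlled.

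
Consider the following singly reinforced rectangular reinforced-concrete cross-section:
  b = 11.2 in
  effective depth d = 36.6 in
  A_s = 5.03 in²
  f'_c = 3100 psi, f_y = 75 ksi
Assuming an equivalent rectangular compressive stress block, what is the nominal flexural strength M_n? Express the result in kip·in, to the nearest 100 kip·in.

T = A_s f_y = 5.03 × 75 = 377.25 kips.
a = T/(0.85 f'_c b) = 377.25/(0.85 × 3.1 × 11.2) = 12.783 in.
M_n = T(d − a/2) = 377.25 × (36.6 − 6.3915) = 11396.2 kip·in.

M_n ≈ 11400 kip·in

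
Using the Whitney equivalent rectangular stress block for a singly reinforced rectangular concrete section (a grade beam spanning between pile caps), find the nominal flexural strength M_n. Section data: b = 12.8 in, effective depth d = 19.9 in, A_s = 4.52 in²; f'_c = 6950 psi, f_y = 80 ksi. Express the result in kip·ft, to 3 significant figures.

M_n ≈ 528 kip·ft

T = A_s f_y = 4.52 × 80 = 361.6 kips.
a = T/(0.85 f'_c b) = 361.6/(0.85 × 6.95 × 12.8) = 4.782 in.
M_n = T(d − a/2) = 361.6 × (19.9 − 2.391) = 6331.3 kip·in = 6331.3/12 = 527.61 kip·ft.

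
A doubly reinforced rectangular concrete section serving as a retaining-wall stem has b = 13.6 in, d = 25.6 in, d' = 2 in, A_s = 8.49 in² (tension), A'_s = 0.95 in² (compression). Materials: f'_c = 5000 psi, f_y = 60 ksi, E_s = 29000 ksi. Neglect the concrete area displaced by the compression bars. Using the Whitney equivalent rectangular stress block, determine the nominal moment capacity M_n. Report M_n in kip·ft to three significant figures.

M_n ≈ 930 kip·ft

Assume both steels yield.
a = (A_s − A'_s) f_y/(0.85 f'_c b) = (8.49 − 0.95) × 60/(0.85 × 5 × 13.6) = 7.827 in.
c = a/β₁ = 7.827/0.8 = 9.784 in; ε'_s = 0.003(c − d')/c = 0.0024 ≥ ε_y = 0.0021, so the compression steel yields.
M_n = (A_s − A'_s) f_y (d − a/2) + A'_s f_y (d − d') = 452.4 × (25.6 − 3.9135) + 57 × (25.6 − 2) = 9811.0 + 1345.2 = 11156.2 kip·in = 11156.2/12 = 929.68 kip·ft.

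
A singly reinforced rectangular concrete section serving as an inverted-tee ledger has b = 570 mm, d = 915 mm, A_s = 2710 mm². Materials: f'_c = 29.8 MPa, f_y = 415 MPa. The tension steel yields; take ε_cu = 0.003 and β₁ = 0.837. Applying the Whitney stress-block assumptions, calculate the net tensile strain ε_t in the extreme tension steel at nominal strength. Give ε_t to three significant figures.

a = A_s f_y/(0.85 f'_c b) = 77.89 mm.
β₁ = 0.837, so c = a/β₁ = 77.89/0.837 = 93.06 mm.
From the linear strain diagram with ε_cu = 0.003: ε_t = 0.003 (d − c)/c = 0.003 × (915 − 93.06)/93.06 = 0.0265.
Since ε_t ≥ 0.005, the section is tension-controlled.

ε_t ≈ 0.0265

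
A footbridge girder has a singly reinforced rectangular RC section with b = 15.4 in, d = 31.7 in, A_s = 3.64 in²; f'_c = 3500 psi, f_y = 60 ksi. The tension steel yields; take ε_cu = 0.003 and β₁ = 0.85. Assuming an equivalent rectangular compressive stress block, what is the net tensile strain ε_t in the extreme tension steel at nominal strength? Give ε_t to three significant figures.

ε_t ≈ 0.0140

a = A_s f_y/(0.85 f'_c b) = 4.767 in.
β₁ = 0.85, so c = a/β₁ = 4.767/0.85 = 5.608 in.
From the linear strain diagram with ε_cu = 0.003: ε_t = 0.003 (d − c)/c = 0.003 × (31.7 − 5.608)/5.608 = 0.0140.
Since ε_t ≥ 0.005, the section is tension-controlled.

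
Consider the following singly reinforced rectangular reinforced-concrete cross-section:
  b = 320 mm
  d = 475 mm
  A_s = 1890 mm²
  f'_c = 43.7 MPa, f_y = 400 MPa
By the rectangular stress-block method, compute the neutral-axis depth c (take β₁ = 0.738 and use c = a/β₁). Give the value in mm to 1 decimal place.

T = A_s f_y = 1890 × 400 = 756000 N = 756 kN.
Setting C = 0.85 f'_c a b equal to T: a = 756000/(0.85 × 43.7 × 320) = 63.602 mm.
With β₁ = 0.738, c = a/β₁ = 63.602/0.738 = 86.2 mm.

c ≈ 86.2 mm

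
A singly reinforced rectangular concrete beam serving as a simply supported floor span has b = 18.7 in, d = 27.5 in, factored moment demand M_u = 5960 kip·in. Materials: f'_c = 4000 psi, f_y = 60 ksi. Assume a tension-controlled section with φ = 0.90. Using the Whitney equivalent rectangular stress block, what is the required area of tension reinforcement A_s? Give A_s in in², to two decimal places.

A_s ≈ 4.34 in²

M_n = M_u/φ = 5960/0.90 = 6622.22 kip·in.
From M_n = 0.85 f'_c a b (d − a/2):
a = d − √(d² − 2M_n/(0.85 f'_c b)) = 27.5 − √(27.5² − 2 × 6622.22/(0.85 × 4 × 18.7)) = 4.092 in.
A_s = 0.85 f'_c a b / f_y = 0.85 × 4 × 4.092 × 18.7 / 60 = 4.336 in².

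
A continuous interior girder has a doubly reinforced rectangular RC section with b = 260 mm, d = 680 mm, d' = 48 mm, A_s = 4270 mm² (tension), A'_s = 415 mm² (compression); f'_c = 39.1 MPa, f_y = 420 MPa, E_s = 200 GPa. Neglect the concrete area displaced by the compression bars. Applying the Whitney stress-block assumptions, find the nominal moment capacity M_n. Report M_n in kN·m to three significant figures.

Assume both tension and compression steel yield.
Net tension couple steel: A_s − A'_s = 3855 mm².
a = (A_s − A'_s) f_y / (0.85 f'_c b) = 1619100/(0.85 × 39.1 × 260) = 187.37 mm.
c = a/β₁ = 187.37/0.771 = 243.02 mm; ε'_s = 0.003(c − d')/c = 0.0024 ≥ f_y/E_s = 0.0021, so compression steel does yield.
M_n = (A_s − A'_s) f_y (d − a/2) + A'_s f_y (d − d') = [1619100 × (680 − 93.685) + 174300 × (680 − 48)] × 10⁻⁶ = 949.30 + 110.16 = 1059.46 kN·m.

M_n ≈ 1060 kN·m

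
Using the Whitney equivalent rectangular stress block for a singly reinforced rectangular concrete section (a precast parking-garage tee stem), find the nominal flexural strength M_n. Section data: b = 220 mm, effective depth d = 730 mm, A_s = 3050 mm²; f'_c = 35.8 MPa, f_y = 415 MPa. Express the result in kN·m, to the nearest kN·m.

T = A_s f_y = 3050 × 415 = 1265750 N = 1265.75 kN.
From C = T: a = T/(0.85 f'_c b) = 1265750/(0.85 × 35.8 × 220) = 189.07 mm.
M_n = T(d − a/2) = 1265.75 kN × (730 − 94.535) mm = 804.34 kN·m.

M_n ≈ 804 kN·m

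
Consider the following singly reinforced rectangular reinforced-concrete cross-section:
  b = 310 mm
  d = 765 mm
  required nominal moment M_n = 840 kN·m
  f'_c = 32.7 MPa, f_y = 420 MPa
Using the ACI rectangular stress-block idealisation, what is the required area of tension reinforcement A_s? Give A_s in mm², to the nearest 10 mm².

A_s ≈ 2880 mm²

With M_n = 0.85 f'_c a b (d − a/2), solve the quadratic for a:
a = d − √(d² − 2M_n/(0.85 f'_c b)) = 765 − √(765² − 2 × 840×10⁶/(0.85 × 32.7 × 310)) = 140.30 mm.
A_s = 0.85 f'_c a b / f_y = 0.85 × 32.7 × 140.30 × 310 / 420 = 2878.3 mm².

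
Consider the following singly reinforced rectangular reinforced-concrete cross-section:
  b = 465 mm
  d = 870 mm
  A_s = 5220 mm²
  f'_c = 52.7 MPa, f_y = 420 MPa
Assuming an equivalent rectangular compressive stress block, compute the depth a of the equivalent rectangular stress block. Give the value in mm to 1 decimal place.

T = A_s f_y = 5220 × 420 = 2192400 N = 2192.4 kN.
Setting C = 0.85 f'_c a b equal to T: a = 2192400/(0.85 × 52.7 × 465) = 105.3 mm.

a ≈ 105.3 mm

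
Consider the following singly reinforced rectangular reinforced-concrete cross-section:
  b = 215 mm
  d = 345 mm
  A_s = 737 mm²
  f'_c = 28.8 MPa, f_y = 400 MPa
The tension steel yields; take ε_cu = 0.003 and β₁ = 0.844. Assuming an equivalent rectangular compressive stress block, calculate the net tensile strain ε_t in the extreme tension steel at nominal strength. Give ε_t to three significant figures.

ε_t ≈ 0.0126

a = A_s f_y/(0.85 f'_c b) = 56.01 mm.
β₁ = 0.844, so c = a/β₁ = 56.01/0.844 = 66.36 mm.
From the linear strain diagram with ε_cu = 0.003: ε_t = 0.003 (d − c)/c = 0.003 × (345 − 66.36)/66.36 = 0.0126.
Since ε_t ≥ 0.005, the section is tension-controlled.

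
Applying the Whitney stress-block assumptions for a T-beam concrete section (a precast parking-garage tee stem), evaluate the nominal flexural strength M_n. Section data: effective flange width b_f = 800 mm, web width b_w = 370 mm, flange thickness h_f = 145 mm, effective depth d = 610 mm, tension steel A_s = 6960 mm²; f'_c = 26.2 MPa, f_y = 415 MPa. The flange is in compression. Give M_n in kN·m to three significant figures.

Tension: T = A_s f_y = 6960 × 415 = 2888400 N.
Try a within the flange: a = T/(0.85 f'_c b_f) = 2888400/(0.85 × 26.2 × 800) = 162.12 mm.
a = 162.12 > h_f = 145 mm: the block extends into the web. Split into flange-overhang and web parts.
C_f = 0.85 f'_c (b_f − b_w) h_f = 0.85 × 26.2 × (800 − 370) × 145 = 1388535 N.
Remaining web compression depth: a_w = (T − C_f)/(0.85 f'_c b_w) = (2888400 − 1388535)/(0.85 × 26.2 × 370) = 182.02 mm.
M_n = C_f(d − h_f/2) + (T − C_f)(d − a_w/2) = 1388535 × (610 − 72.5) + 1499865 × (610 − 91.01) = 746.34 + 778.41 = 1524.75 × 10⁶ N·mm.
M_n = 1524.75 kN·m.

M_n ≈ 1520 kN·m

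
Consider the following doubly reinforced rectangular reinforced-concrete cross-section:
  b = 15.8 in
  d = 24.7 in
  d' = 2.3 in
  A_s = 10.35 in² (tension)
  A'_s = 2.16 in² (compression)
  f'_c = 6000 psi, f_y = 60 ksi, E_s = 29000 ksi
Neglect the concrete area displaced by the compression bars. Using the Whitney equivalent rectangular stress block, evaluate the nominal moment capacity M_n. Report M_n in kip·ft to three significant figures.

M_n ≈ 1130 kip·ft

Assume both steels yield.
a = (A_s − A'_s) f_y/(0.85 f'_c b) = (10.35 − 2.16) × 60/(0.85 × 6 × 15.8) = 6.098 in.
c = a/β₁ = 6.098/0.75 = 8.131 in; ε'_s = 0.003(c − d')/c = 0.0022 ≥ ε_y = 0.0021, so the compression steel yields.
M_n = (A_s − A'_s) f_y (d − a/2) + A'_s f_y (d − d') = 491.4 × (24.7 − 3.049) + 129.6 × (24.7 − 2.3) = 10639.3 + 2903.0 = 13542.3 kip·in = 13542.3/12 = 1128.53 kip·ft.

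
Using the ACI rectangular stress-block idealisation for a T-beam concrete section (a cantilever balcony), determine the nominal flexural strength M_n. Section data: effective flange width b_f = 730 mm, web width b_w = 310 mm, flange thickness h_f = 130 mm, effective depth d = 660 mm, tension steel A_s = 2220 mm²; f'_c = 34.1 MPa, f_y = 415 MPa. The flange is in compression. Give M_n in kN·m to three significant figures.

Tension: T = A_s f_y = 2220 × 415 = 921300 N.
Try a within the flange: a = T/(0.85 f'_c b_f) = 921300/(0.85 × 34.1 × 730) = 43.54 mm.
Since a = 43.54 ≤ h_f = 130 mm, the stress block lies entirely in the flange; analyse as a rectangular beam of width b_f.
M_n = T(d − a/2) = 921300 × (660 − 21.77) = 588.00 × 10⁶ N·mm.
M_n = 588.00 kN·m.

M_n ≈ 588 kN·m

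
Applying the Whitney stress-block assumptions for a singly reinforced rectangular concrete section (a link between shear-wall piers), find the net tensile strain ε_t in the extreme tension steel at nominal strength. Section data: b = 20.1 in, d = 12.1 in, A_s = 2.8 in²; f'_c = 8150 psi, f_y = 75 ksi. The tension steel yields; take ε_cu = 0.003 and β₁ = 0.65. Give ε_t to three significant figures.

a = A_s f_y/(0.85 f'_c b) = 1.508 in.
β₁ = 0.65, so c = a/β₁ = 1.508/0.65 = 2.320 in.
From the linear strain diagram with ε_cu = 0.003: ε_t = 0.003 (d − c)/c = 0.003 × (12.1 − 2.320)/2.320 = 0.0126.
Since ε_t ≥ 0.005, the section is tension-controlled.

ε_t ≈ 0.0126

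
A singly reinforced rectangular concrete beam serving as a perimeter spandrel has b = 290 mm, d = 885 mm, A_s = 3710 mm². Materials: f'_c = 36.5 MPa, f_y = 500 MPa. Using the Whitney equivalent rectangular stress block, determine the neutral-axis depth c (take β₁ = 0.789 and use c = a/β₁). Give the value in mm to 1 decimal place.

c ≈ 261.3 mm

T = A_s f_y = 3710 × 500 = 1855000 N = 1855 kN.
Setting C = 0.85 f'_c a b equal to T: a = 1855000/(0.85 × 36.5 × 290) = 206.174 mm.
With β₁ = 0.789, c = a/β₁ = 206.174/0.789 = 261.3 mm.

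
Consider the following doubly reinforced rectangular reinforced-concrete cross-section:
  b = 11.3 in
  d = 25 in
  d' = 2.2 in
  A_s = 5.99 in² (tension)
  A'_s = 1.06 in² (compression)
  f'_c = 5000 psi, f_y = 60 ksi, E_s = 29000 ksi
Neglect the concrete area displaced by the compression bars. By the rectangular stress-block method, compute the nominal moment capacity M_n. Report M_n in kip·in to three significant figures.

M_n ≈ 7930 kip·in

Assume both steels yield.
a = (A_s − A'_s) f_y/(0.85 f'_c b) = (5.99 − 1.06) × 60/(0.85 × 5 × 11.3) = 6.159 in.
c = a/β₁ = 6.159/0.8 = 7.699 in; ε'_s = 0.003(c − d')/c = 0.0021 ≥ ε_y = 0.0021, so the compression steel yields.
M_n = (A_s − A'_s) f_y (d − a/2) + A'_s f_y (d − d') = 295.8 × (25 − 3.0795) + 63.6 × (25 − 2.2) = 6484.1 + 1450.1 = 7934.2 kip·in.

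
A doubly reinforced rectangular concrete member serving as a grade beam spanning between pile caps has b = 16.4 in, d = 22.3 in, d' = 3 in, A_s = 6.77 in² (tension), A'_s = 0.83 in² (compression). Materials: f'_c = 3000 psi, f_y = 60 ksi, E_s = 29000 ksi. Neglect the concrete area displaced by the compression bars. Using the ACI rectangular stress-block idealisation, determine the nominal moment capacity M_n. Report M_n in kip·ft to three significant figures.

Assume both steels yield.
a = (A_s − A'_s) f_y/(0.85 f'_c b) = (6.77 − 0.83) × 60/(0.85 × 3 × 16.4) = 8.522 in.
c = a/β₁ = 8.522/0.85 = 10.026 in; ε'_s = 0.003(c − d')/c = 0.0021 ≥ ε_y = 0.0021, so the compression steel yields.
M_n = (A_s − A'_s) f_y (d − a/2) + A'_s f_y (d − d') = 356.4 × (22.3 − 4.261) + 49.8 × (22.3 − 3) = 6429.1 + 961.1 = 7390.2 kip·in = 7390.2/12 = 615.85 kip·ft.

M_n ≈ 616 kip·ft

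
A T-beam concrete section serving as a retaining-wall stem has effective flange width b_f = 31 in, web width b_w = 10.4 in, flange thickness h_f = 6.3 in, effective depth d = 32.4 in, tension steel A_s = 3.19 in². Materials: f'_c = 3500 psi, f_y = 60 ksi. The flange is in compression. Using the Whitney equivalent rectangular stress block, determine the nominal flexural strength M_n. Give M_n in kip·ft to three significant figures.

Tension: T = A_s f_y = 3.19 × 60 = 191.4 kips.
Try a within the flange: a = T/(0.85 f'_c b_f) = 191.4/(0.85 × 3.5 × 31) = 2.075 in.
Since a = 2.075 ≤ h_f = 6.3 in, the stress block lies entirely in the flange; analyse as a rectangular beam of width b_f.
M_n = T(d − a/2) = 191.4 × (32.4 − 1.0375) = 6002.8 kip·in.
M_n = 6002.8/12 = 500.23 kip·ft.

M_n ≈ 500 kip·ft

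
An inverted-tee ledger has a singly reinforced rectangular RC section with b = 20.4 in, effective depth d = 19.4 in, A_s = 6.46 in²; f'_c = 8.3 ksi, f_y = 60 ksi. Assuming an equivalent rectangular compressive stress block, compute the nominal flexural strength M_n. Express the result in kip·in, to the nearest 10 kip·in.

T = A_s f_y = 6.46 × 60 = 387.6 kips.
a = T/(0.85 f'_c b) = 387.6/(0.85 × 8.3 × 20.4) = 2.693 in.
M_n = T(d − a/2) = 387.6 × (19.4 − 1.3465) = 6997.5 kip·in.

M_n ≈ 7000 kip·in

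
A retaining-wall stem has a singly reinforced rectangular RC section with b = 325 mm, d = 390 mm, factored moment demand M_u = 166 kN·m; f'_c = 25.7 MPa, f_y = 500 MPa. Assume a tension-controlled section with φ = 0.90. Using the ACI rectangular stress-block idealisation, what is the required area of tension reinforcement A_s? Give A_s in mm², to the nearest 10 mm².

M_n = M_u/φ = 166/0.90 = 184.444 kN·m.
With M_n = 0.85 f'_c a b (d − a/2), solve the quadratic for a:
a = d − √(d² − 2M_n/(0.85 f'_c b)) = 390 − √(390² − 2 × 184.444×10⁶/(0.85 × 25.7 × 325)) = 73.55 mm.
A_s = 0.85 f'_c a b / f_y = 0.85 × 25.7 × 73.55 × 325 / 500 = 1044.4 mm².

A_s ≈ 1040 mm²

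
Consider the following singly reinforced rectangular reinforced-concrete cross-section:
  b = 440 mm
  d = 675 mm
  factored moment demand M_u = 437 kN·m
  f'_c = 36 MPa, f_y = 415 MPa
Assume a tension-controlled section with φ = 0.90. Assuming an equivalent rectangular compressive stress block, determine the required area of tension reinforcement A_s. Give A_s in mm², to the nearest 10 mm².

M_n = M_u/φ = 437/0.90 = 485.556 kN·m.
With M_n = 0.85 f'_c a b (d − a/2), solve the quadratic for a:
a = d − √(d² − 2M_n/(0.85 f'_c b)) = 675 − √(675² − 2 × 485.556×10⁶/(0.85 × 36 × 440)) = 55.73 mm.
A_s = 0.85 f'_c a b / f_y = 0.85 × 36 × 55.73 × 440 / 415 = 1808.1 mm².

A_s ≈ 1810 mm²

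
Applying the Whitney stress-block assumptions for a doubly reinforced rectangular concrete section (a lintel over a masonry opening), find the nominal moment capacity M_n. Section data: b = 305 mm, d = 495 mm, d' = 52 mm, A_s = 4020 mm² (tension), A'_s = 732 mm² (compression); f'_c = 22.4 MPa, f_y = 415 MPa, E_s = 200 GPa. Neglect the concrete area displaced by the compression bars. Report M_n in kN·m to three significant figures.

M_n ≈ 650 kN·m

Assume both tension and compression steel yield.
Net tension couple steel: A_s − A'_s = 3288 mm².
a = (A_s − A'_s) f_y / (0.85 f'_c b) = 1364520/(0.85 × 22.4 × 305) = 234.97 mm.
c = a/β₁ = 234.97/0.85 = 276.44 mm; ε'_s = 0.003(c − d')/c = 0.0024 ≥ f_y/E_s = 0.0021, so compression steel does yield.
M_n = (A_s − A'_s) f_y (d − a/2) + A'_s f_y (d − d') = [1364520 × (495 − 117.485) + 303780 × (495 − 52)] × 10⁻⁶ = 515.13 + 134.57 = 649.70 kN·m.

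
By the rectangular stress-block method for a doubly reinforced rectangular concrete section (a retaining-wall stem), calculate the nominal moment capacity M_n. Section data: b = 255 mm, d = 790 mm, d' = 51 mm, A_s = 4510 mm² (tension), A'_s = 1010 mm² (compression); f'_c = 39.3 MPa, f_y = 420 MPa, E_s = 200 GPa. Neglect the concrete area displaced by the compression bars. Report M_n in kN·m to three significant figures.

M_n ≈ 1350 kN·m

Assume both tension and compression steel yield.
Net tension couple steel: A_s − A'_s = 3500 mm².
a = (A_s − A'_s) f_y / (0.85 f'_c b) = 1470000/(0.85 × 39.3 × 255) = 172.57 mm.
c = a/β₁ = 172.57/0.769 = 224.41 mm; ε'_s = 0.003(c − d')/c = 0.0023 ≥ f_y/E_s = 0.0021, so compression steel does yield.
M_n = (A_s − A'_s) f_y (d − a/2) + A'_s f_y (d − d') = [1470000 × (790 − 86.285) + 424200 × (790 − 51)] × 10⁻⁶ = 1034.46 + 313.48 = 1347.94 kN·m.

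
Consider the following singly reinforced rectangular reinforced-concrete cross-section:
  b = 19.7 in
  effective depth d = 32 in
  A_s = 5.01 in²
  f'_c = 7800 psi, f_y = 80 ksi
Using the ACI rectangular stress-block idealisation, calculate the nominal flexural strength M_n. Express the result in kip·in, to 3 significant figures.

T = A_s f_y = 5.01 × 80 = 400.8 kips.
a = T/(0.85 f'_c b) = 400.8/(0.85 × 7.8 × 19.7) = 3.069 in.
M_n = T(d − a/2) = 400.8 × (32 − 1.5345) = 12210.6 kip·in.

M_n ≈ 12200 kip·in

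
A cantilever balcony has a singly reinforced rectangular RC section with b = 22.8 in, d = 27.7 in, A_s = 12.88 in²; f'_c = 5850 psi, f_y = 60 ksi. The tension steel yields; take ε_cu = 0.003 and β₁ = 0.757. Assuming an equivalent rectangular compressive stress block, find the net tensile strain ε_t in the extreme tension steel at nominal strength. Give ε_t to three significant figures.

ε_t ≈ 0.00623

a = A_s f_y/(0.85 f'_c b) = 6.816 in.
β₁ = 0.757, so c = a/β₁ = 6.816/0.757 = 9.004 in.
From the linear strain diagram with ε_cu = 0.003: ε_t = 0.003 (d − c)/c = 0.003 × (27.7 − 9.004)/9.004 = 0.00623.
Since ε_t ≥ 0.005, the section is tension-controlled.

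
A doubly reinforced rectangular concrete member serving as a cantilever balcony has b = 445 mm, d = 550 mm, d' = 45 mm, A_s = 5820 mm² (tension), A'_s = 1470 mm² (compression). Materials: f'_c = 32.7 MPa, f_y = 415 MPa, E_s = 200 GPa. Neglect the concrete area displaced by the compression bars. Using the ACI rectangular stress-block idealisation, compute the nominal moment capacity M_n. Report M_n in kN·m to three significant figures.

M_n ≈ 1170 kN·m

Assume both tension and compression steel yield.
Net tension couple steel: A_s − A'_s = 4350 mm².
a = (A_s − A'_s) f_y / (0.85 f'_c b) = 1805250/(0.85 × 32.7 × 445) = 145.95 mm.
c = a/β₁ = 145.95/0.816 = 178.86 mm; ε'_s = 0.003(c − d')/c = 0.0022 ≥ f_y/E_s = 0.0021, so compression steel does yield.
M_n = (A_s − A'_s) f_y (d − a/2) + A'_s f_y (d − d') = [1805250 × (550 − 72.975) + 610050 × (550 − 45)] × 10⁻⁶ = 861.15 + 308.08 = 1169.23 kN·m.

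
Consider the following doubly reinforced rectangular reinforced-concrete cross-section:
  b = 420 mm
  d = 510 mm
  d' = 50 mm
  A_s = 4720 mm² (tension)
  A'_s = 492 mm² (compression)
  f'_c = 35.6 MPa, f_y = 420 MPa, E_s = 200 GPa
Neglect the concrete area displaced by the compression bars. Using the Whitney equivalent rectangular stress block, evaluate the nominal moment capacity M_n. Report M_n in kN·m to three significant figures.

M_n ≈ 877 kN·m

Assume both tension and compression steel yield.
Net tension couple steel: A_s − A'_s = 4228 mm².
a = (A_s − A'_s) f_y / (0.85 f'_c b) = 1775760/(0.85 × 35.6 × 420) = 139.72 mm.
c = a/β₁ = 139.72/0.796 = 175.53 mm; ε'_s = 0.003(c − d')/c = 0.0021 ≥ f_y/E_s = 0.0021, so compression steel does yield.
M_n = (A_s − A'_s) f_y (d − a/2) + A'_s f_y (d − d') = [1775760 × (510 − 69.86) + 206640 × (510 − 50)] × 10⁻⁶ = 781.58 + 95.05 = 876.63 kN·m.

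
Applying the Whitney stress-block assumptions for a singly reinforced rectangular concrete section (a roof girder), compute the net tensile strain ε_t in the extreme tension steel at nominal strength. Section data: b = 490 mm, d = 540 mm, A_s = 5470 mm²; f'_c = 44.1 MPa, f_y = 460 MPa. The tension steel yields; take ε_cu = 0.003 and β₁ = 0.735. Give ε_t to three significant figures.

a = A_s f_y/(0.85 f'_c b) = 136.99 mm.
β₁ = 0.735, so c = a/β₁ = 136.99/0.735 = 186.38 mm.
From the linear strain diagram with ε_cu = 0.003: ε_t = 0.003 (d − c)/c = 0.003 × (540 − 186.38)/186.38 = 0.00569.
Since ε_t ≥ 0.005, the section is tension-controlled.

ε_t ≈ 0.00569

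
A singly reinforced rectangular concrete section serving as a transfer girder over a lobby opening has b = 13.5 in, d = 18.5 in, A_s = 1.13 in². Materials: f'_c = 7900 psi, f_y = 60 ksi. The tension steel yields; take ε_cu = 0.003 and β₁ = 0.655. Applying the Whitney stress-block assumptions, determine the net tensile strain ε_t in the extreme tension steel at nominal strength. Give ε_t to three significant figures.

a = A_s f_y/(0.85 f'_c b) = 0.748 in.
β₁ = 0.655, so c = a/β₁ = 0.748/0.655 = 1.142 in.
From the linear strain diagram with ε_cu = 0.003: ε_t = 0.003 (d − c)/c = 0.003 × (18.5 − 1.142)/1.142 = 0.0456.
Since ε_t ≥ 0.005, the section is tension-controlled.

ε_t ≈ 0.0456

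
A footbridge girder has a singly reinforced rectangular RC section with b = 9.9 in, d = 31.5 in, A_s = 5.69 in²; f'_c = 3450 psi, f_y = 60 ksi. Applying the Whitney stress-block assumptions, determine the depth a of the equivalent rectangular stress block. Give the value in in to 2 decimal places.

a ≈ 11.76 in

T = A_s f_y = 5.69 × 60 = 341.4 kips.
a = T/(0.85 f'_c b) = 341.4/(0.85 × 3.45 × 9.9) = 11.76 in.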